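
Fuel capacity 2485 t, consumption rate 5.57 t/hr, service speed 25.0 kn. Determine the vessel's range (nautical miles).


Formula: endurance = fuel / rate; range = endurance * speed
Step 1 — endurance = 2485 / 5.57 = 446.14 hours
Step 2 — range = 446.14 * 25.0 ≈ 11154 nautical miles (5 s.f.)

11154 NM


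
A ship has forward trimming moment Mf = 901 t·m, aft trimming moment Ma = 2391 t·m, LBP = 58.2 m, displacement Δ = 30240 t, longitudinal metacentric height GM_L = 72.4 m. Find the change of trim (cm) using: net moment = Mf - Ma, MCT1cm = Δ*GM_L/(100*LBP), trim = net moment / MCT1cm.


Formula: net trimming moment = Mf - Ma; MCT1cm = Δ*GM_L/(100*LBP); trim = net moment / MCT1cm
Step 1 — net trimming moment = 901 - 2391 = -1490 t·m
Step 2 — MCT1cm = 30240 * 72.4 / (100 * 58.2) = 376.1814 t·m/cm
Step 3 — trim = -1490 / 376.1814 ≈ -3.9609 cm (5 s.f.)

-3.9609 cm


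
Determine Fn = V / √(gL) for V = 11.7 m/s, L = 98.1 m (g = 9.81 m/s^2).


Formula: Fn = V / sqrt(g * L)
Step 1 — g * L = 9.81 * 98.1 = 962.361
Step 2 — sqrt(g * L) = sqrt(962.361) = 31.021944
Step 3 — Fn = 11.7 / 31.021944 ≈ 0.37715 (5 s.f.)

0.37715


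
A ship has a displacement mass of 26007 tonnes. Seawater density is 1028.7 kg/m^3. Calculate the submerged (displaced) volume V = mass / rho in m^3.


Formula: V = mass / rho
Step 1 — convert tonnes to kg: 26007 t * 1000 = 26007000 kg
Step 2 — V = 26007000 / 1028.7 ≈ 25281 m^3 (5 s.f.)

25281 m^3


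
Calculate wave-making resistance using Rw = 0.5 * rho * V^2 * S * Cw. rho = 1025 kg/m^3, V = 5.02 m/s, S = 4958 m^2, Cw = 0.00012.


Formula: Rw = 0.5 * rho * V^2 * S * Cw
Step 1 — V^2 = 5.02^2 = 25.2004
Step 2 — 0.5 * rho * V^2 = 0.5 * 1025 * 25.2004 = 12915.205
Step 3 — Rw = 12915.205 * 4958 * 0.00012 ≈ 7684.0 N (5 s.f.)

7684.0 N


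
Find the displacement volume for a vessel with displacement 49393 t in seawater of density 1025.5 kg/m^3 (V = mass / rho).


Formula: V = mass / rho
Step 1 — convert tonnes to kg: 49393 t * 1000 = 49393000 kg
Step 2 — V = 49393000 / 1025.5 ≈ 48165 m^3 (5 s.f.)

48165 m^3


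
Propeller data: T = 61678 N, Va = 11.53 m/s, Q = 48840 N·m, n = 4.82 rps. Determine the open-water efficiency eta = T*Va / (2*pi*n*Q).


Formula: eta = T * Va / (2 * pi * n * Q)
Step 1 — numerator = T * Va = 61678 * 11.53 = 711147.34
Step 2 — 2 * pi * n = 2 * pi * 4.82 = 30.284953
Step 3 — denominator = 30.284953 * 48840 = 1479117.1
Step 4 — eta = 711147.34 / 1479117.1 ≈ 0.48079 (5 s.f.)

0.48079


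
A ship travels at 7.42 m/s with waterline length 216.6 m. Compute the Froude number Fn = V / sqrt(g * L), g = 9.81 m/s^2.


Formula: Fn = V / sqrt(g * L)
Step 1 — g * L = 9.81 * 216.6 = 2124.846
Step 2 — sqrt(g * L) = sqrt(2124.846) = 46.096052
Step 3 — Fn = 7.42 / 46.096052 ≈ 0.16097 (5 s.f.)

0.16097


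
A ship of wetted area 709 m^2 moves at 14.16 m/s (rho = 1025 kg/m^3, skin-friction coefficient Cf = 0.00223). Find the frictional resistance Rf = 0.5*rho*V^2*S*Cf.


Formula: Rf = 0.5 * rho * V^2 * S * Cf
Step 1 — V^2 = 14.16^2 = 200.5056
Step 2 — 0.5 * rho * V^2 = 0.5 * 1025 * 200.5056 = 102759.12
Step 3 — Rf = 102759.12 * 709 * 0.00223 ≈ 162470 N (5 s.f.)

162470 N


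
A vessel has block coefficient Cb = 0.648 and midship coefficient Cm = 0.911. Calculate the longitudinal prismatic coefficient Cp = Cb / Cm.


Formula: Cp = Cb / Cm
Substituting: Cp = 0.648 / 0.911
Result: Cp ≈ 0.71131 (5 s.f.)

0.71131


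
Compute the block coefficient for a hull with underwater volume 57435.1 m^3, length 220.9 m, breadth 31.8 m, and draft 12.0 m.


Formula: Cb = V / (L * B * T)
Step 1 — L * B * T = 220.9 * 31.8 * 12.0 = 84295.44 m^3
Step 2 — Cb = 57435.1 / 84295.44 ≈ 0.68135 (5 s.f.)

0.68135


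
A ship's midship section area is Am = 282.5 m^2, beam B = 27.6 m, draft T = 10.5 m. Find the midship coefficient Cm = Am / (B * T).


Formula: Cm = Am / (B * T)
Step 1 — B * T = 27.6 * 10.5 = 289.8 m^2
Step 2 — Cm = 282.5 / 289.8 ≈ 0.97481 (5 s.f.)

0.97481


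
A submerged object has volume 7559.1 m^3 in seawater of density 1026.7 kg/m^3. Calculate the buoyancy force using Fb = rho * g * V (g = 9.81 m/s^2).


Formula: Fb = rho * g * V
Substituting: Fb = 1026.7 * 9.81 * 7559.1
Intermediate: 1026.7 * 9.81 = 10071.927
Result: Fb = 10071.927 * 7559.1 ≈ 76135000 N (5 s.f.)

76135000 N


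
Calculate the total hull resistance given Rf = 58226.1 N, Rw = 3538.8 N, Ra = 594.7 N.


Formula: Rt = Rf + Rw + Ra
Substituting: Rt = 58226.1 + 3538.8 + 594.7
Result: Rt = 62359.6 N

62359.6 N


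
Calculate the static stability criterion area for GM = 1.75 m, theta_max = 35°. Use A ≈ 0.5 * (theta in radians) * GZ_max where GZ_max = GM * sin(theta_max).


Formula: GZ_max = GM * sin(theta); Area = 0.5 * theta_rad * GZ_max
Step 1 — GZ_max = 1.75 * sin(35°) = 1.75 * 0.573576 = 1.003758 m
Step 2 — theta_rad = 35 * pi/180 = 0.610865 rad
Step 3 — Area = 0.5 * 0.610865 * 1.003758 ≈ 0.30658 m·rad (5 s.f.)

0.30658 m·rad


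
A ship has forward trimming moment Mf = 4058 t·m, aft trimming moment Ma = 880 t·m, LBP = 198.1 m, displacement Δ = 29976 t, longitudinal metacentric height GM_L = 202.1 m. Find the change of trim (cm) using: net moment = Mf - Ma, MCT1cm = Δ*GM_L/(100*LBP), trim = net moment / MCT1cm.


Formula: net trimming moment = Mf - Ma; MCT1cm = Δ*GM_L/(100*LBP); trim = net moment / MCT1cm
Step 1 — net trimming moment = 4058 - 880 = 3178 t·m
Step 2 — MCT1cm = 29976 * 202.1 / (100 * 198.1) = 305.8127 t·m/cm
Step 3 — trim = 3178 / 305.8127 ≈ 10.392 cm (5 s.f.)

10.392 cm


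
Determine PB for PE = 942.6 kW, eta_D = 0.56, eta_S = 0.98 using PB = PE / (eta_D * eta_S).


Formula: PB = PE / (eta_D * eta_S)
Step 1 — combined efficiency = eta_D * eta_S = 0.56 * 0.98 = 0.5488
Step 2 — PB = 942.6 / 0.5488 ≈ 1717.6 kW (5 s.f.)

1717.6 kW


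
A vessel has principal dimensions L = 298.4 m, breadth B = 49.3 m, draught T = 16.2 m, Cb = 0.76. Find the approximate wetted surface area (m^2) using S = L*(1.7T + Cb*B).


Formula: S = 1.7*L*T + V/T with V = Cb*L*B*T, i.e. S = L * (1.7*T + Cb*B)
Step 1 — 1.7*T = 1.7 * 16.2 = 27.54 m
Step 2 — Cb*B = 0.76 * 49.3 = 37.468 m
Step 3 — 1.7*T + Cb*B = 27.54 + 37.468 = 65.008 m
Step 4 — S = 298.4 * 65.008 ≈ 19398 m^2 (5 s.f.)

19398 m^2


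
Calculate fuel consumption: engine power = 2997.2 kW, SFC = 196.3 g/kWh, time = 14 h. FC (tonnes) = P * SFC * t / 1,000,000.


Formula: FC (tonnes) = P * SFC * t / 1,000,000
Step 1 — P * SFC * t = 2997.2 * 196.3 * 14 = 8236905.04 g
Step 2 — FC (tonnes) = 8236905.04 / 1,000,000 ≈ 8.2369 tonnes (5 s.f.)

8.2369 tonnes


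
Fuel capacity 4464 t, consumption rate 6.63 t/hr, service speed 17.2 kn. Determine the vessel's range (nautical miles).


Formula: endurance = fuel / rate; range = endurance * speed
Step 1 — endurance = 4464 / 6.63 = 673.3032 hours
Step 2 — range = 673.3032 * 17.2 ≈ 11581 nautical miles (5 s.f.)

11581 NM


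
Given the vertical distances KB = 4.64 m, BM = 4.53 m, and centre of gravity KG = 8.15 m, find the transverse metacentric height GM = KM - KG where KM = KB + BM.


Formula: GM = KB + BM - KG
Step 1 — KM = KB + BM = 4.64 + 4.53 = 9.17 m
Step 2 — GM = KM - KG = 9.17 - 8.15 = 1.02 m

1.02 m


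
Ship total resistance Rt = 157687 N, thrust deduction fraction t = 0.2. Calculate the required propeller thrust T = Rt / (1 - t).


Formula: T = Rt / (1 - t)
Step 1 — (1 - t) = 1 - 0.2 = 0.8
Step 2 — T = 157687 / 0.8 ≈ 197110 N (5 s.f.)

197110 N


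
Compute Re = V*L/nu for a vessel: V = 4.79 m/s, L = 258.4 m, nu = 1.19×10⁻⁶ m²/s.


Formula: Re = V * L / nu
Step 1 — V * L = 4.79 * 258.4 = 1237.736 m^2/s
Step 2 — Re = 1237.736 / 1.19e-6 = 1.04e+09

1.04e+09


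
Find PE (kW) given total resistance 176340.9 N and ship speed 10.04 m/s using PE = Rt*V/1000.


Formula: PE = Rt * V / 1000 (kW)
Step 1 — PE (W) = 176340.9 * 10.04 = 1770462.636 W
Step 2 — PE (kW) = 1770462.636 / 1000 ≈ 1770.5 kW (5 s.f.)

1770.5 kW


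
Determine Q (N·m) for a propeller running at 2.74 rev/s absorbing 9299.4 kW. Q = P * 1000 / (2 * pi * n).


Formula: Q = P_W / (2 * pi * n)
Step 1 — P_W = 9299.4 kW * 1000 = 9299400.0 W
Step 2 — 2 * pi * n = 2 * pi * 2.74 = 17.215928
Step 3 — Q = 9299400.0 / 17.215928 ≈ 540160 N·m (5 s.f.)

540160 N·m


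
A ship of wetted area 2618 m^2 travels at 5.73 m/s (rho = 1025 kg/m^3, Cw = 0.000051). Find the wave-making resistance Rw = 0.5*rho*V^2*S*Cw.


Formula: Rw = 0.5 * rho * V^2 * S * Cw
Step 1 — V^2 = 5.73^2 = 32.8329
Step 2 — 0.5 * rho * V^2 = 0.5 * 1025 * 32.8329 = 16826.86125
Step 3 — Rw = 16826.86125 * 2618 * 0.000051 ≈ 2246.7 N (5 s.f.)

2246.7 N


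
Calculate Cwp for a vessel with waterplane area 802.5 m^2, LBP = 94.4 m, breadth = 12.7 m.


Formula: Cwp = Aw / (L * B)
Step 1 — L * B = 94.4 * 12.7 = 1198.88 m^2
Step 2 — Cwp = 802.5 / 1198.88 ≈ 0.66937 (5 s.f.)

0.66937


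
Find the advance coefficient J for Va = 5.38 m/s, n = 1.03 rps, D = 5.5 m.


Formula: J = Va / (n * D)
Step 1 — n * D = 1.03 * 5.5 = 5.665
Step 2 — J = 5.38 / 5.665 ≈ 0.94969 (5 s.f.)

0.94969


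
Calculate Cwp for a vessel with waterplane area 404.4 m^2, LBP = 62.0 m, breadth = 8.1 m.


Formula: Cwp = Aw / (L * B)
Step 1 — L * B = 62.0 * 8.1 = 502.2 m^2
Step 2 — Cwp = 404.4 / 502.2 ≈ 0.80526 (5 s.f.)

0.80526


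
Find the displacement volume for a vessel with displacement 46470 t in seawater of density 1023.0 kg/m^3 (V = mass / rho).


Formula: V = mass / rho
Step 1 — convert tonnes to kg: 46470 t * 1000 = 46470000 kg
Step 2 — V = 46470000 / 1023.0 ≈ 45425 m^3 (5 s.f.)

45425 m^3


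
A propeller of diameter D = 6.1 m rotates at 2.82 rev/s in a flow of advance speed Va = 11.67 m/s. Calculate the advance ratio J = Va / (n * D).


Formula: J = Va / (n * D)
Step 1 — n * D = 2.82 * 6.1 = 17.202
Step 2 — J = 11.67 / 17.202 ≈ 0.67841 (5 s.f.)

0.67841


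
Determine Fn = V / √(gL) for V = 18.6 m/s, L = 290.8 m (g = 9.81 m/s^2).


Formula: Fn = V / sqrt(g * L)
Step 1 — g * L = 9.81 * 290.8 = 2852.748
Step 2 — sqrt(g * L) = sqrt(2852.748) = 53.411122
Step 3 — Fn = 18.6 / 53.411122 ≈ 0.34824 (5 s.f.)

0.34824


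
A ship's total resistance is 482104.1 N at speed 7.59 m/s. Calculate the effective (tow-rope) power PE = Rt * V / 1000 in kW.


Formula: PE = Rt * V / 1000 (kW)
Step 1 — PE (W) = 482104.1 * 7.59 = 3659170.119 W
Step 2 — PE (kW) = 3659170.119 / 1000 ≈ 3659.2 kW (5 s.f.)

3659.2 kW


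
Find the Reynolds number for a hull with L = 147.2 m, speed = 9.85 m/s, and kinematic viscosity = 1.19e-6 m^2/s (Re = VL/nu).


Formula: Re = V * L / nu
Step 1 — V * L = 9.85 * 147.2 = 1449.92 m^2/s
Step 2 — Re = 1449.92 / 1.19e-6 = 1.22e+09

1.22e+09


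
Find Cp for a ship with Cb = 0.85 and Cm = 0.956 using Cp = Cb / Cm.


Formula: Cp = Cb / Cm
Substituting: Cp = 0.85 / 0.956
Result: Cp ≈ 0.88912 (5 s.f.)

0.88912


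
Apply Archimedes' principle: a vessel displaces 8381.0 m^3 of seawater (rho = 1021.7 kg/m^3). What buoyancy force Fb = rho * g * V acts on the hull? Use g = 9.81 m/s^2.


Formula: Fb = rho * g * V
Substituting: Fb = 1021.7 * 9.81 * 8381.0
Intermediate: 1021.7 * 9.81 = 10022.877
Result: Fb = 10022.877 * 8381.0 ≈ 84002000 N (5 s.f.)

84002000 N


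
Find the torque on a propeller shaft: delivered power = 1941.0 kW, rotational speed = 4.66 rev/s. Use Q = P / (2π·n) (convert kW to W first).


Formula: Q = P_W / (2 * pi * n)
Step 1 — P_W = 1941.0 kW * 1000 = 1941000.0 W
Step 2 — 2 * pi * n = 2 * pi * 4.66 = 29.279644
Step 3 — Q = 1941000.0 / 29.279644 ≈ 66292 N·m (5 s.f.)

66292 N·m


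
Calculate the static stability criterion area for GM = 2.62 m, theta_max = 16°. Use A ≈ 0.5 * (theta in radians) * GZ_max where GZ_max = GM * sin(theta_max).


Formula: GZ_max = GM * sin(theta); Area = 0.5 * theta_rad * GZ_max
Step 1 — GZ_max = 2.62 * sin(16°) = 2.62 * 0.275637 = 0.722169 m
Step 2 — theta_rad = 16 * pi/180 = 0.279253 rad
Step 3 — Area = 0.5 * 0.279253 * 0.722169 ≈ 0.10083 m·rad (5 s.f.)

0.10083 m·rad


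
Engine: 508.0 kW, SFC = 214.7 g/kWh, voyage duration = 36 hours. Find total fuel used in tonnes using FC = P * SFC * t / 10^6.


Formula: FC (tonnes) = P * SFC * t / 1,000,000
Step 1 — P * SFC * t = 508.0 * 214.7 * 36 = 3926433.6 g
Step 2 — FC (tonnes) = 3926433.6 / 1,000,000 ≈ 3.9264 tonnes (5 s.f.)

3.9264 tonnes


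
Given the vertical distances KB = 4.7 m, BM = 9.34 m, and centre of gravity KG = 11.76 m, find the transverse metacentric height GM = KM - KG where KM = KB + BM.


Formula: GM = KB + BM - KG
Step 1 — KM = KB + BM = 4.7 + 9.34 = 14.04 m
Step 2 — GM = KM - KG = 14.04 - 11.76 = 2.28 m

2.28 m


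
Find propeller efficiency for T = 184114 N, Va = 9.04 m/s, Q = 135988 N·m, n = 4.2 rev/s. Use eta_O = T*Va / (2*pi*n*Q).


Formula: eta = T * Va / (2 * pi * n * Q)
Step 1 — numerator = T * Va = 184114 * 9.04 = 1664390.56
Step 2 — 2 * pi * n = 2 * pi * 4.2 = 26.389378
Step 3 — denominator = 26.389378 * 135988 = 3588638.74
Step 4 — eta = 1664390.56 / 3588638.74 ≈ 0.46379 (5 s.f.)

0.46379


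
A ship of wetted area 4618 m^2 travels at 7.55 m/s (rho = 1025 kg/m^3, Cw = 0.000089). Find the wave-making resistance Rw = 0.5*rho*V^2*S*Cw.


Formula: Rw = 0.5 * rho * V^2 * S * Cw
Step 1 — V^2 = 7.55^2 = 57.0025
Step 2 — 0.5 * rho * V^2 = 0.5 * 1025 * 57.0025 = 29213.78125
Step 3 — Rw = 29213.78125 * 4618 * 0.000089 ≈ 12007 N (5 s.f.)

12007 N


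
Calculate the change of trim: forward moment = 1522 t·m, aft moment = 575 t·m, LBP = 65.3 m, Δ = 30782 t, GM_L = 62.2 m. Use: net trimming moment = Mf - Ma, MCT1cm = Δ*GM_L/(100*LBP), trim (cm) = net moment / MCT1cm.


Formula: net trimming moment = Mf - Ma; MCT1cm = Δ*GM_L/(100*LBP); trim = net moment / MCT1cm
Step 1 — net trimming moment = 1522 - 575 = 947 t·m
Step 2 — MCT1cm = 30782 * 62.2 / (100 * 65.3) = 293.2068 t·m/cm
Step 3 — trim = 947 / 293.2068 ≈ 3.2298 cm (5 s.f.)

3.2298 cm


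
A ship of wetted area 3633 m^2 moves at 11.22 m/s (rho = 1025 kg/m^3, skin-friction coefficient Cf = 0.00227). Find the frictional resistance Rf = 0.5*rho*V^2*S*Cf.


Formula: Rf = 0.5 * rho * V^2 * S * Cf
Step 1 — V^2 = 11.22^2 = 125.8884
Step 2 — 0.5 * rho * V^2 = 0.5 * 1025 * 125.8884 = 64517.805
Step 3 — Rf = 64517.805 * 3633 * 0.00227 ≈ 532070 N (5 s.f.)

532070 N


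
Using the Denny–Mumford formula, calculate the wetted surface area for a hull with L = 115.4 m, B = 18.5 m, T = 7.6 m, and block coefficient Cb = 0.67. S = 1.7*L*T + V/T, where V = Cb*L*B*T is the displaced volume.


Formula: S = 1.7*L*T + V/T with V = Cb*L*B*T, i.e. S = L * (1.7*T + Cb*B)
Step 1 — 1.7*T = 1.7 * 7.6 = 12.92 m
Step 2 — Cb*B = 0.67 * 18.5 = 12.395 m
Step 3 — 1.7*T + Cb*B = 12.92 + 12.395 = 25.315 m
Step 4 — S = 115.4 * 25.315 ≈ 2921.4 m^2 (5 s.f.)

2921.4 m^2


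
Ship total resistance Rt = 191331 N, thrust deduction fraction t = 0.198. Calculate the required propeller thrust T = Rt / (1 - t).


Formula: T = Rt / (1 - t)
Step 1 — (1 - t) = 1 - 0.198 = 0.802
Step 2 — T = 191331 / 0.802 ≈ 238570 N (5 s.f.)

238570 N


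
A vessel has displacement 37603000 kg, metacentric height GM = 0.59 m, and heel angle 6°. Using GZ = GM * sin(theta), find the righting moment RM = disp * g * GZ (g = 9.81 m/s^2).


Formula: GZ = GM * sin(theta); RM = disp * g * GZ
Step 1 — GZ = 0.59 * sin(6°) = 0.59 * 0.104528 = 0.061672 m
Step 2 — RM = 37603000 * 9.81 * 0.061672 ≈ 22750000 N·m (5 s.f.)

22750000 N·m


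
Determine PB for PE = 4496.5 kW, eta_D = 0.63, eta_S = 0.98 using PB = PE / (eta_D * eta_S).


Formula: PB = PE / (eta_D * eta_S)
Step 1 — combined efficiency = eta_D * eta_S = 0.63 * 0.98 = 0.6174
Step 2 — PB = 4496.5 / 0.6174 ≈ 7283.0 kW (5 s.f.)

7283.0 kW


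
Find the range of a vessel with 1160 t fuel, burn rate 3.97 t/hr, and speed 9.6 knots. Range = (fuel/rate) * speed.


Formula: endurance = fuel / rate; range = endurance * speed
Step 1 — endurance = 1160 / 3.97 = 292.1914 hours
Step 2 — range = 292.1914 * 9.6 ≈ 2805.0 nautical miles (5 s.f.)

2805.0 NM


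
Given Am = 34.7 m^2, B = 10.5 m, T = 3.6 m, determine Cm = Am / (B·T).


Formula: Cm = Am / (B * T)
Step 1 — B * T = 10.5 * 3.6 = 37.8 m^2
Step 2 — Cm = 34.7 / 37.8 ≈ 0.91799 (5 s.f.)

0.91799


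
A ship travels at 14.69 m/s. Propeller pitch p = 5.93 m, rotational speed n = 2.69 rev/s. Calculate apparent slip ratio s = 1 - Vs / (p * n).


Formula: s = 1 - Vs / (p * n)
Step 1 — p * n = 5.93 * 2.69 = 15.9517
Step 2 — Vs / (p*n) = 14.69 / 15.9517 = 0.920905 (6 d.p.)
Step 3 — s = 1 - 0.920905 = 0.079095

0.079095


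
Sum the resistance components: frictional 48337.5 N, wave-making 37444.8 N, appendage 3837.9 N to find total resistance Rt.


Formula: Rt = Rf + Rw + Ra
Substituting: Rt = 48337.5 + 37444.8 + 3837.9
Result: Rt = 89620.2 N

89620.2 N


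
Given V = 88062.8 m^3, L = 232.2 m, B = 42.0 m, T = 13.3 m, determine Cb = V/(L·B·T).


Formula: Cb = V / (L * B * T)
Step 1 — L * B * T = 232.2 * 42.0 * 13.3 = 129706.92 m^3
Step 2 — Cb = 88062.8 / 129706.92 ≈ 0.67894 (5 s.f.)

0.67894


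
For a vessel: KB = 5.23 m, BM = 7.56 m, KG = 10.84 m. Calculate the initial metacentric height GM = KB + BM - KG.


Formula: GM = KB + BM - KG
Step 1 — KM = KB + BM = 5.23 + 7.56 = 12.79 m
Step 2 — GM = KM - KG = 12.79 - 10.84 = 1.95 m

1.95 m


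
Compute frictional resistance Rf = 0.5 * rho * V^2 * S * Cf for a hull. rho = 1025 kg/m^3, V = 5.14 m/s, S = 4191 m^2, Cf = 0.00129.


Formula: Rf = 0.5 * rho * V^2 * S * Cf
Step 1 — V^2 = 5.14^2 = 26.4196
Step 2 — 0.5 * rho * V^2 = 0.5 * 1025 * 26.4196 = 13540.045
Step 3 — Rf = 13540.045 * 4191 * 0.00129 ≈ 73203 N (5 s.f.)

73203 N


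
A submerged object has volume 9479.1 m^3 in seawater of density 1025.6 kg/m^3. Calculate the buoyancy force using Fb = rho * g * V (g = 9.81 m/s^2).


Formula: Fb = rho * g * V
Substituting: Fb = 1025.6 * 9.81 * 9479.1
Intermediate: 1025.6 * 9.81 = 10061.136
Result: Fb = 10061.136 * 9479.1 ≈ 95371000 N (5 s.f.)

95371000 N


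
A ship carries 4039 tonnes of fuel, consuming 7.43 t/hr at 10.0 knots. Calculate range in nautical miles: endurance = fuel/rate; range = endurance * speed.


Formula: endurance = fuel / rate; range = endurance * speed
Step 1 — endurance = 4039 / 7.43 = 543.607 hours
Step 2 — range = 543.607 * 10.0 ≈ 5436.1 nautical miles (5 s.f.)

5436.1 NM


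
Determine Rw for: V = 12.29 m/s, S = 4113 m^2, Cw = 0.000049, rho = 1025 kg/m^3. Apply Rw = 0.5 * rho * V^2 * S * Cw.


Formula: Rw = 0.5 * rho * V^2 * S * Cw
Step 1 — V^2 = 12.29^2 = 151.0441
Step 2 — 0.5 * rho * V^2 = 0.5 * 1025 * 151.0441 = 77410.10125
Step 3 — Rw = 77410.10125 * 4113 * 0.000049 ≈ 15601 N (5 s.f.)

15601 N


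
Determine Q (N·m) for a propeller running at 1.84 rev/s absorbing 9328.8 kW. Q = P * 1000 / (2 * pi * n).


Formula: Q = P_W / (2 * pi * n)
Step 1 — P_W = 9328.8 kW * 1000 = 9328800.0 W
Step 2 — 2 * pi * n = 2 * pi * 1.84 = 11.561061
Step 3 — Q = 9328800.0 / 11.561061 ≈ 806920 N·m (5 s.f.)

806920 N·m


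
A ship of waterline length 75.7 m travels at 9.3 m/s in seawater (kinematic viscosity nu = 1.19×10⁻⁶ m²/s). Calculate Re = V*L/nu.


Formula: Re = V * L / nu
Step 1 — V * L = 9.3 * 75.7 = 704.01 m^2/s
Step 2 — Re = 704.01 / 1.19e-6 = 5.92e+08

5.92e+08


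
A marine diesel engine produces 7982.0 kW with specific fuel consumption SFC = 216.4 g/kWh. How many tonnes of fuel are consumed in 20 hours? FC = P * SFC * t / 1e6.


Formula: FC (tonnes) = P * SFC * t / 1,000,000
Step 1 — P * SFC * t = 7982.0 * 216.4 * 20 = 34546096.0 g
Step 2 — FC (tonnes) = 34546096.0 / 1,000,000 ≈ 34.546 tonnes (5 s.f.)

34.546 tonnes


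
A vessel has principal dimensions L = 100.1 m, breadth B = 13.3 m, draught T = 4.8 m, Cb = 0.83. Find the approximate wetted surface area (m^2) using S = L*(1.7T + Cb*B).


Formula: S = 1.7*L*T + V/T with V = Cb*L*B*T, i.e. S = L * (1.7*T + Cb*B)
Step 1 — 1.7*T = 1.7 * 4.8 = 8.16 m
Step 2 — Cb*B = 0.83 * 13.3 = 11.039 m
Step 3 — 1.7*T + Cb*B = 8.16 + 11.039 = 19.199 m
Step 4 — S = 100.1 * 19.199 ≈ 1921.8 m^2 (5 s.f.)

1921.8 m^2


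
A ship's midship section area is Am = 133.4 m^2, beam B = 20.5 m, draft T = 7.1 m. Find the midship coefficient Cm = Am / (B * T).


Formula: Cm = Am / (B * T)
Step 1 — B * T = 20.5 * 7.1 = 145.55 m^2
Step 2 — Cm = 133.4 / 145.55 ≈ 0.91652 (5 s.f.)

0.91652


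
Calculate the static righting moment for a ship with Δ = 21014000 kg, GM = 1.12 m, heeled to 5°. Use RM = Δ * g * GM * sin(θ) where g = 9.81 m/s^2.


Formula: GZ = GM * sin(theta); RM = disp * g * GZ
Step 1 — GZ = 1.12 * sin(5°) = 1.12 * 0.087156 = 0.097615 m
Step 2 — RM = 21014000 * 9.81 * 0.097615 ≈ 20123000 N·m (5 s.f.)

20123000 N·m


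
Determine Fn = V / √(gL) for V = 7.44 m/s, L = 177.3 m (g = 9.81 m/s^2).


Formula: Fn = V / sqrt(g * L)
Step 1 — g * L = 9.81 * 177.3 = 1739.313
Step 2 — sqrt(g * L) = sqrt(1739.313) = 41.705072
Step 3 — Fn = 7.44 / 41.705072 ≈ 0.17840 (5 s.f.)

0.17840


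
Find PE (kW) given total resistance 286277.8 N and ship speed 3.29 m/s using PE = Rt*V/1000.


Formula: PE = Rt * V / 1000 (kW)
Step 1 — PE (W) = 286277.8 * 3.29 = 941853.962 W
Step 2 — PE (kW) = 941853.962 / 1000 ≈ 941.85 kW (5 s.f.)

941.85 kW


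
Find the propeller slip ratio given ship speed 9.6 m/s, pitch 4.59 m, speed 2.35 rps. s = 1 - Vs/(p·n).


Formula: s = 1 - Vs / (p * n)
Step 1 — p * n = 4.59 * 2.35 = 10.7865
Step 2 — Vs / (p*n) = 9.6 / 10.7865 = 0.890001 (6 d.p.)
Step 3 — s = 1 - 0.890001 = 0.109999

0.109999


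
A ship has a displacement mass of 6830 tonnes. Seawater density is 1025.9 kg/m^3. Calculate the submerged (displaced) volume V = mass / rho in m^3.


Formula: V = mass / rho
Step 1 — convert tonnes to kg: 6830 t * 1000 = 6830000 kg
Step 2 — V = 6830000 / 1025.9 ≈ 6657.6 m^3 (5 s.f.)

6657.6 m^3


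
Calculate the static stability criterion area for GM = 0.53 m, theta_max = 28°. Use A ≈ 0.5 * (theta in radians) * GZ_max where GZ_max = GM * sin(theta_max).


Formula: GZ_max = GM * sin(theta); Area = 0.5 * theta_rad * GZ_max
Step 1 — GZ_max = 0.53 * sin(28°) = 0.53 * 0.469472 = 0.24882 m
Step 2 — theta_rad = 28 * pi/180 = 0.488692 rad
Step 3 — Area = 0.5 * 0.488692 * 0.24882 ≈ 0.060798 m·rad (5 s.f.)

0.060798 m·rad


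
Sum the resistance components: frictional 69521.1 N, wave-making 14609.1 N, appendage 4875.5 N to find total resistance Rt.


Formula: Rt = Rf + Rw + Ra
Substituting: Rt = 69521.1 + 14609.1 + 4875.5
Result: Rt = 89005.7 N

89005.7 N


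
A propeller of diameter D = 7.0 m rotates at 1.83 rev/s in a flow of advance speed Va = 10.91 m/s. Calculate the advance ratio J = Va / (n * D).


Formula: J = Va / (n * D)
Step 1 — n * D = 1.83 * 7.0 = 12.81
Step 2 — J = 10.91 / 12.81 ≈ 0.85168 (5 s.f.)

0.85168


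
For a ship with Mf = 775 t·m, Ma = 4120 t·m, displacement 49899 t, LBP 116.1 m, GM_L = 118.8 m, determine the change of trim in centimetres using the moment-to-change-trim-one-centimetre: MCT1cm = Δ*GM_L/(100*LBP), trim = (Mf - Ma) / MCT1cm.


Formula: net trimming moment = Mf - Ma; MCT1cm = Δ*GM_L/(100*LBP); trim = net moment / MCT1cm
Step 1 — net trimming moment = 775 - 4120 = -3345 t·m
Step 2 — MCT1cm = 49899 * 118.8 / (100 * 116.1) = 510.5944 t·m/cm
Step 3 — trim = -3345 / 510.5944 ≈ -6.5512 cm (5 s.f.)

-6.5512 cm


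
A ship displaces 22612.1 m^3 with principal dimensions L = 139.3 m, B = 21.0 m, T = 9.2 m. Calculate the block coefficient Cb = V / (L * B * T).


Formula: Cb = V / (L * B * T)
Step 1 — L * B * T = 139.3 * 21.0 * 9.2 = 26912.76 m^3
Step 2 — Cb = 22612.1 / 26912.76 ≈ 0.84020 (5 s.f.)

0.84020


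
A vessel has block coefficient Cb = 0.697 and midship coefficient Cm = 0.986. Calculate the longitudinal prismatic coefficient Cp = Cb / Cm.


Formula: Cp = Cb / Cm
Substituting: Cp = 0.697 / 0.986
Result: Cp ≈ 0.70690 (5 s.f.)

0.70690


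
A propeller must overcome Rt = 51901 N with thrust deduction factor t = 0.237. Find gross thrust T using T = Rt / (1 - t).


Formula: T = Rt / (1 - t)
Step 1 — (1 - t) = 1 - 0.237 = 0.763
Step 2 — T = 51901 / 0.763 ≈ 68022 N (5 s.f.)

68022 N


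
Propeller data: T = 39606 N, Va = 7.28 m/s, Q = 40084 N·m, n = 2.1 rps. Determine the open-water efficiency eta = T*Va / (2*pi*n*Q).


Formula: eta = T * Va / (2 * pi * n * Q)
Step 1 — numerator = T * Va = 39606 * 7.28 = 288331.68
Step 2 — 2 * pi * n = 2 * pi * 2.1 = 13.194689
Step 3 — denominator = 13.194689 * 40084 = 528895.91
Step 4 — eta = 288331.68 / 528895.91 ≈ 0.54516 (5 s.f.)

0.54516


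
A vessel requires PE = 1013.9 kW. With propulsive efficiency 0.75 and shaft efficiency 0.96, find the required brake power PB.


Formula: PB = PE / (eta_D * eta_S)
Step 1 — combined efficiency = eta_D * eta_S = 0.75 * 0.96 = 0.72
Step 2 — PB = 1013.9 / 0.72 ≈ 1408.2 kW (5 s.f.)

1408.2 kW


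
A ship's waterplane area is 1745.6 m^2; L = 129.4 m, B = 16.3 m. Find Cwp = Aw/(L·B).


Formula: Cwp = Aw / (L * B)
Step 1 — L * B = 129.4 * 16.3 = 2109.22 m^2
Step 2 — Cwp = 1745.6 / 2109.22 ≈ 0.82760 (5 s.f.)

0.82760


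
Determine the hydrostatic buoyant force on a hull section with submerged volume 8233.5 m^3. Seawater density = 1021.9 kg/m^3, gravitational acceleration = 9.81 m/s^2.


Formula: Fb = rho * g * V
Substituting: Fb = 1021.9 * 9.81 * 8233.5
Intermediate: 1021.9 * 9.81 = 10024.839
Result: Fb = 10024.839 * 8233.5 ≈ 82540000 N (5 s.f.)

82540000 N


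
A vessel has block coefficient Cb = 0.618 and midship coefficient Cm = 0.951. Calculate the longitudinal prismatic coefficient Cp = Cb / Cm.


Formula: Cp = Cb / Cm
Substituting: Cp = 0.618 / 0.951
Result: Cp ≈ 0.64984 (5 s.f.)

0.64984


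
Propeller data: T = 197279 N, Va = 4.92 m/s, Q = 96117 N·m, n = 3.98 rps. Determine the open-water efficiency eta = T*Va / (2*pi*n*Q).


Formula: eta = T * Va / (2 * pi * n * Q)
Step 1 — numerator = T * Va = 197279 * 4.92 = 970612.68
Step 2 — 2 * pi * n = 2 * pi * 3.98 = 25.007078
Step 3 — denominator = 25.007078 * 96117 = 2403605.32
Step 4 — eta = 970612.68 / 2403605.32 ≈ 0.40382 (5 s.f.)

0.40382


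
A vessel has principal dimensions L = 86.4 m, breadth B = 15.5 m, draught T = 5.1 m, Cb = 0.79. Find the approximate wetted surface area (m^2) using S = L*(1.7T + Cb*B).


Formula: S = 1.7*L*T + V/T with V = Cb*L*B*T, i.e. S = L * (1.7*T + Cb*B)
Step 1 — 1.7*T = 1.7 * 5.1 = 8.67 m
Step 2 — Cb*B = 0.79 * 15.5 = 12.245 m
Step 3 — 1.7*T + Cb*B = 8.67 + 12.245 = 20.915 m
Step 4 — S = 86.4 * 20.915 ≈ 1807.1 m^2 (5 s.f.)

1807.1 m^2


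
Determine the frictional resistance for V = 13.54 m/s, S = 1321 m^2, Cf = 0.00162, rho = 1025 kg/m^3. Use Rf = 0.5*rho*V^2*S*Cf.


Formula: Rf = 0.5 * rho * V^2 * S * Cf
Step 1 — V^2 = 13.54^2 = 183.3316
Step 2 — 0.5 * rho * V^2 = 0.5 * 1025 * 183.3316 = 93957.445
Step 3 — Rf = 93957.445 * 1321 * 0.00162 ≈ 201070 N (5 s.f.)

201070 N


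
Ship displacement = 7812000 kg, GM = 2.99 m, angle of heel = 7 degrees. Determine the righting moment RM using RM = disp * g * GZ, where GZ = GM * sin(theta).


Formula: GZ = GM * sin(theta); RM = disp * g * GZ
Step 1 — GZ = 2.99 * sin(7°) = 2.99 * 0.121869 = 0.364388 m
Step 2 — RM = 7812000 * 9.81 * 0.364388 ≈ 27925000 N·m (5 s.f.)

27925000 N·m


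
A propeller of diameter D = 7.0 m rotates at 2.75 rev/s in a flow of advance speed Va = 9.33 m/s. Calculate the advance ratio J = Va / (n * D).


Formula: J = Va / (n * D)
Step 1 — n * D = 2.75 * 7.0 = 19.25
Step 2 — J = 9.33 / 19.25 ≈ 0.48468 (5 s.f.)

0.48468


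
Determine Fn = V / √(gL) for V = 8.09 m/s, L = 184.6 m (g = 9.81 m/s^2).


Formula: Fn = V / sqrt(g * L)
Step 1 — g * L = 9.81 * 184.6 = 1810.926
Step 2 — sqrt(g * L) = sqrt(1810.926) = 42.554976
Step 3 — Fn = 8.09 / 42.554976 ≈ 0.19011 (5 s.f.)

0.19011


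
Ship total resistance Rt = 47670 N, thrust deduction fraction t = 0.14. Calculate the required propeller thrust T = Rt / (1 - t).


Formula: T = Rt / (1 - t)
Step 1 — (1 - t) = 1 - 0.14 = 0.86
Step 2 — T = 47670 / 0.86 ≈ 55430 N (5 s.f.)

55430 N


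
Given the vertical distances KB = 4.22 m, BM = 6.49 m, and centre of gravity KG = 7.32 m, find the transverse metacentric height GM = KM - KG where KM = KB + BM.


Formula: GM = KB + BM - KG
Step 1 — KM = KB + BM = 4.22 + 6.49 = 10.71 m
Step 2 — GM = KM - KG = 10.71 - 7.32 = 3.39 m

3.39 m


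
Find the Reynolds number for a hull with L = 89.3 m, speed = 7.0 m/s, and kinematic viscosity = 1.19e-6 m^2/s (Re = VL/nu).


Formula: Re = V * L / nu
Step 1 — V * L = 7.0 * 89.3 = 625.1 m^2/s
Step 2 — Re = 625.1 / 1.19e-6 = 5.25e+08

5.25e+08


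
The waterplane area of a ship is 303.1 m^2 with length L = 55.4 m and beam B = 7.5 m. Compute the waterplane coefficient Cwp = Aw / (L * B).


Formula: Cwp = Aw / (L * B)
Step 1 — L * B = 55.4 * 7.5 = 415.5 m^2
Step 2 — Cwp = 303.1 / 415.5 ≈ 0.72948 (5 s.f.)

0.72948


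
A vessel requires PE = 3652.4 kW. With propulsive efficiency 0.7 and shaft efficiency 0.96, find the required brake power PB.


Formula: PB = PE / (eta_D * eta_S)
Step 1 — combined efficiency = eta_D * eta_S = 0.7 * 0.96 = 0.672
Step 2 — PB = 3652.4 / 0.672 ≈ 5435.1 kW (5 s.f.)

5435.1 kW


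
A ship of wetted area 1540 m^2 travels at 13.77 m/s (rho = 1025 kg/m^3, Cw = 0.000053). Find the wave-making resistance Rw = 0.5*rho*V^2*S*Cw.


Formula: Rw = 0.5 * rho * V^2 * S * Cw
Step 1 — V^2 = 13.77^2 = 189.6129
Step 2 — 0.5 * rho * V^2 = 0.5 * 1025 * 189.6129 = 97176.61125
Step 3 — Rw = 97176.61125 * 1540 * 0.000053 ≈ 7931.6 N (5 s.f.)

7931.6 N


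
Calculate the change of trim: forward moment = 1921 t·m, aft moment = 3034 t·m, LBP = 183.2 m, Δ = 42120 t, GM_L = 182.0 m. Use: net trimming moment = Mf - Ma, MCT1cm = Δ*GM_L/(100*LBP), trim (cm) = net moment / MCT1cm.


Formula: net trimming moment = Mf - Ma; MCT1cm = Δ*GM_L/(100*LBP); trim = net moment / MCT1cm
Step 1 — net trimming moment = 1921 - 3034 = -1113 t·m
Step 2 — MCT1cm = 42120 * 182.0 / (100 * 183.2) = 418.441 t·m/cm
Step 3 — trim = -1113 / 418.441 ≈ -2.6599 cm (5 s.f.)

-2.6599 cm


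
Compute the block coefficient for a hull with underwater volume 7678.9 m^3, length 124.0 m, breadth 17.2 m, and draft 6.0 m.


Formula: Cb = V / (L * B * T)
Step 1 — L * B * T = 124.0 * 17.2 * 6.0 = 12796.8 m^3
Step 2 — Cb = 7678.9 / 12796.8 ≈ 0.60006 (5 s.f.)

0.60006


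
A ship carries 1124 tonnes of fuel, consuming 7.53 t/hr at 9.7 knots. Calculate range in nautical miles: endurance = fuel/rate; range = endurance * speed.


Formula: endurance = fuel / rate; range = endurance * speed
Step 1 — endurance = 1124 / 7.53 = 149.2696 hours
Step 2 — range = 149.2696 * 9.7 ≈ 1447.9 nautical miles (5 s.f.)

1447.9 NM


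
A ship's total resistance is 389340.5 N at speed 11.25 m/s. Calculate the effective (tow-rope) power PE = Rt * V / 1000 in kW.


Formula: PE = Rt * V / 1000 (kW)
Step 1 — PE (W) = 389340.5 * 11.25 = 4380080.625 W
Step 2 — PE (kW) = 4380080.625 / 1000 ≈ 4380.1 kW (5 s.f.)

4380.1 kW


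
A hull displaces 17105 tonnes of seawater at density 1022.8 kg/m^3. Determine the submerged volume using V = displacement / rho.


Formula: V = mass / rho
Step 1 — convert tonnes to kg: 17105 t * 1000 = 17105000 kg
Step 2 — V = 17105000 / 1022.8 ≈ 16724 m^3 (5 s.f.)

16724 m^3


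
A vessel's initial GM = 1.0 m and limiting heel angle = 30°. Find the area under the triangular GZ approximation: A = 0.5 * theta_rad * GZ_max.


Formula: GZ_max = GM * sin(theta); Area = 0.5 * theta_rad * GZ_max
Step 1 — GZ_max = 1.0 * sin(30°) = 1.0 * 0.5 = 0.5 m
Step 2 — theta_rad = 30 * pi/180 = 0.523599 rad
Step 3 — Area = 0.5 * 0.523599 * 0.5 ≈ 0.13090 m·rad (5 s.f.)

0.13090 m·rad


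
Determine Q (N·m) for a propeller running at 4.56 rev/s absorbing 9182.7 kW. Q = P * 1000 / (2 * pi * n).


Formula: Q = P_W / (2 * pi * n)
Step 1 — P_W = 9182.7 kW * 1000 = 9182700.0 W
Step 2 — 2 * pi * n = 2 * pi * 4.56 = 28.651325
Step 3 — Q = 9182700.0 / 28.651325 ≈ 320500 N·m (5 s.f.)

320500 N·m


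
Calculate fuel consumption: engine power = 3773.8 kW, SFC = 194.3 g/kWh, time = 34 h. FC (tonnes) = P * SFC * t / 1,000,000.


Formula: FC (tonnes) = P * SFC * t / 1,000,000
Step 1 — P * SFC * t = 3773.8 * 194.3 * 34 = 24930477.56 g
Step 2 — FC (tonnes) = 24930477.56 / 1,000,000 ≈ 24.930 tonnes (5 s.f.)

24.930 tonnes


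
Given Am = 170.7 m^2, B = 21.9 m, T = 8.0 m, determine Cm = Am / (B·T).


Formula: Cm = Am / (B * T)
Step 1 — B * T = 21.9 * 8.0 = 175.2 m^2
Step 2 — Cm = 170.7 / 175.2 ≈ 0.97432 (5 s.f.)

0.97432


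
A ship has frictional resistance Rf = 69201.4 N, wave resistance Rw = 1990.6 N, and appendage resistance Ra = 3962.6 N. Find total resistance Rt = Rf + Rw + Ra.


Formula: Rt = Rf + Rw + Ra
Substituting: Rt = 69201.4 + 1990.6 + 3962.6
Result: Rt = 75154.6 N

75154.6 N


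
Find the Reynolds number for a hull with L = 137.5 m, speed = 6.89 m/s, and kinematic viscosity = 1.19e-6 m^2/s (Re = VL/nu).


Formula: Re = V * L / nu
Step 1 — V * L = 6.89 * 137.5 = 947.375 m^2/s
Step 2 — Re = 947.375 / 1.19e-6 = 7.96e+08

7.96e+08


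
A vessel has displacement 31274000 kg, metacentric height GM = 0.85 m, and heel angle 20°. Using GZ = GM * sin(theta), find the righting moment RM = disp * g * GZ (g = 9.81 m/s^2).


Formula: GZ = GM * sin(theta); RM = disp * g * GZ
Step 1 — GZ = 0.85 * sin(20°) = 0.85 * 0.34202 = 0.290717 m
Step 2 — RM = 31274000 * 9.81 * 0.290717 ≈ 89191000 N·m (5 s.f.)

89191000 N·m


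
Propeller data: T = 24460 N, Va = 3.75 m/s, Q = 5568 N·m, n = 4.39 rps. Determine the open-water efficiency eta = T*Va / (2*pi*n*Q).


Formula: eta = T * Va / (2 * pi * n * Q)
Step 1 — numerator = T * Va = 24460 * 3.75 = 91725.0
Step 2 — 2 * pi * n = 2 * pi * 4.39 = 27.583183
Step 3 — denominator = 27.583183 * 5568 = 153583.16
Step 4 — eta = 91725.0 / 153583.16 ≈ 0.59723 (5 s.f.)

0.59723


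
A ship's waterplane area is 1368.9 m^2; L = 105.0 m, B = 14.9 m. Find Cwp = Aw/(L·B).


Formula: Cwp = Aw / (L * B)
Step 1 — L * B = 105.0 * 14.9 = 1564.5 m^2
Step 2 — Cwp = 1368.9 / 1564.5 ≈ 0.87498 (5 s.f.)

0.87498


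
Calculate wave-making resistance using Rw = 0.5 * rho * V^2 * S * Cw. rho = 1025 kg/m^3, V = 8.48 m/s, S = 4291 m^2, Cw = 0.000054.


Formula: Rw = 0.5 * rho * V^2 * S * Cw
Step 1 — V^2 = 8.48^2 = 71.9104
Step 2 — 0.5 * rho * V^2 = 0.5 * 1025 * 71.9104 = 36854.08
Step 3 — Rw = 36854.08 * 4291 * 0.000054 ≈ 8539.6 N (5 s.f.)

8539.6 N


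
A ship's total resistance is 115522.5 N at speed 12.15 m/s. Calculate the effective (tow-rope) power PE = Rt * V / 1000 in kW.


Formula: PE = Rt * V / 1000 (kW)
Step 1 — PE (W) = 115522.5 * 12.15 = 1403598.375 W
Step 2 — PE (kW) = 1403598.375 / 1000 ≈ 1403.6 kW (5 s.f.)

1403.6 kW


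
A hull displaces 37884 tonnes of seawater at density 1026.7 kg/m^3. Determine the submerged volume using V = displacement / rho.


Formula: V = mass / rho
Step 1 — convert tonnes to kg: 37884 t * 1000 = 37884000 kg
Step 2 — V = 37884000 / 1026.7 ≈ 36899 m^3 (5 s.f.)

36899 m^3


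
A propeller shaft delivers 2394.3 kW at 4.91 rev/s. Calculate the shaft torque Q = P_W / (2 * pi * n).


Formula: Q = P_W / (2 * pi * n)
Step 1 — P_W = 2394.3 kW * 1000 = 2394300.0 W
Step 2 — 2 * pi * n = 2 * pi * 4.91 = 30.85044
Step 3 — Q = 2394300.0 / 30.85044 ≈ 77610 N·m (5 s.f.)

77610 N·m


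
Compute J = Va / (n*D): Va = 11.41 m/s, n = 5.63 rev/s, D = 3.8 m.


Formula: J = Va / (n * D)
Step 1 — n * D = 5.63 * 3.8 = 21.394
Step 2 — J = 11.41 / 21.394 ≈ 0.53333 (5 s.f.)

0.53333


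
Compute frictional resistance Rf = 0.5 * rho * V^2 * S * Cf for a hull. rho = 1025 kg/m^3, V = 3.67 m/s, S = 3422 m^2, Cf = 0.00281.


Formula: Rf = 0.5 * rho * V^2 * S * Cf
Step 1 — V^2 = 3.67^2 = 13.4689
Step 2 — 0.5 * rho * V^2 = 0.5 * 1025 * 13.4689 = 6902.81125
Step 3 — Rf = 6902.81125 * 3422 * 0.00281 ≈ 66376 N (5 s.f.)

66376 N


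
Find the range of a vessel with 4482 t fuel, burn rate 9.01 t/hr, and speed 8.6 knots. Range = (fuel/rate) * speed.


Formula: endurance = fuel / rate; range = endurance * speed
Step 1 — endurance = 4482 / 9.01 = 497.4473 hours
Step 2 — range = 497.4473 * 8.6 ≈ 4278.0 nautical miles (5 s.f.)

4278.0 NM


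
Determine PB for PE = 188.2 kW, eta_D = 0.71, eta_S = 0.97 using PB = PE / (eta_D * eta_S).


Formula: PB = PE / (eta_D * eta_S)
Step 1 — combined efficiency = eta_D * eta_S = 0.71 * 0.97 = 0.6887
Step 2 — PB = 188.2 / 0.6887 ≈ 273.27 kW (5 s.f.)

273.27 kW


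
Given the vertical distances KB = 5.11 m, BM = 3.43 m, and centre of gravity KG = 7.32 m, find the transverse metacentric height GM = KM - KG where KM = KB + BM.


Formula: GM = KB + BM - KG
Step 1 — KM = KB + BM = 5.11 + 3.43 = 8.54 m
Step 2 — GM = KM - KG = 8.54 - 7.32 = 1.22 m

1.22 m


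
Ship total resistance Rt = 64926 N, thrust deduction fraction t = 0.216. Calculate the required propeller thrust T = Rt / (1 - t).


Formula: T = Rt / (1 - t)
Step 1 — (1 - t) = 1 - 0.216 = 0.784
Step 2 — T = 64926 / 0.784 ≈ 82814 N (5 s.f.)

82814 N


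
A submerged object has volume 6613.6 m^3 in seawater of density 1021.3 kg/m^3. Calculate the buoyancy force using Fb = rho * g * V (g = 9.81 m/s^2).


Formula: Fb = rho * g * V
Substituting: Fb = 1021.3 * 9.81 * 6613.6
Intermediate: 1021.3 * 9.81 = 10018.953
Result: Fb = 10018.953 * 6613.6 ≈ 66261000 N (5 s.f.)

66261000 N


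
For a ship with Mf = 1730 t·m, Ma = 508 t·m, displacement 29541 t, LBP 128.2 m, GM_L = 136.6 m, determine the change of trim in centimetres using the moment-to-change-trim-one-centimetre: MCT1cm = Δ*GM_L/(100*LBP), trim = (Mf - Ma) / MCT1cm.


Formula: net trimming moment = Mf - Ma; MCT1cm = Δ*GM_L/(100*LBP); trim = net moment / MCT1cm
Step 1 — net trimming moment = 1730 - 508 = 1222 t·m
Step 2 — MCT1cm = 29541 * 136.6 / (100 * 128.2) = 314.766 t·m/cm
Step 3 — trim = 1222 / 314.766 ≈ 3.8822 cm (5 s.f.)

3.8822 cm


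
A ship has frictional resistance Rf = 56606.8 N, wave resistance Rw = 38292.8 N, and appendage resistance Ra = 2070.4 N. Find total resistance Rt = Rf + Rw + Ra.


Formula: Rt = Rf + Rw + Ra
Substituting: Rt = 56606.8 + 38292.8 + 2070.4
Result: Rt = 96970.0 N

96970.0 N


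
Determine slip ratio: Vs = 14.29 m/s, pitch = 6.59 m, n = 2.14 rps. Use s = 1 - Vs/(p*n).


Formula: s = 1 - Vs / (p * n)
Step 1 — p * n = 6.59 * 2.14 = 14.1026
Step 2 — Vs / (p*n) = 14.29 / 14.1026 = 1.013288 (6 d.p.)
Step 3 — s = 1 - 1.013288 = -0.013288

-0.013288


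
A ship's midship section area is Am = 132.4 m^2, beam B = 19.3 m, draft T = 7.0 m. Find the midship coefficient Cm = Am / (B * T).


Formula: Cm = Am / (B * T)
Step 1 — B * T = 19.3 * 7.0 = 135.1 m^2
Step 2 — Cm = 132.4 / 135.1 ≈ 0.98001 (5 s.f.)

0.98001


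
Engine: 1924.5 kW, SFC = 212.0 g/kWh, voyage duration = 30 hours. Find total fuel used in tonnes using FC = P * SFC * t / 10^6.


Formula: FC (tonnes) = P * SFC * t / 1,000,000
Step 1 — P * SFC * t = 1924.5 * 212.0 * 30 = 12239820.0 g
Step 2 — FC (tonnes) = 12239820.0 / 1,000,000 ≈ 12.240 tonnes (5 s.f.)

12.240 tonnes


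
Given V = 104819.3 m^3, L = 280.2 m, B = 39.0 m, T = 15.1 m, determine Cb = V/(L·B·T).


Formula: Cb = V / (L * B * T)
Step 1 — L * B * T = 280.2 * 39.0 * 15.1 = 165009.78 m^3
Step 2 — Cb = 104819.3 / 165009.78 ≈ 0.63523 (5 s.f.)

0.63523
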